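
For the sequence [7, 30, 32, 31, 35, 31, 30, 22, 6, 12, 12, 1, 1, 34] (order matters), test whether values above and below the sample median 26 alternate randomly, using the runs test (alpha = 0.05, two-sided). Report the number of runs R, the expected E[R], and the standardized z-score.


Step 1: Compute median = 26; label A = above, B = below.
Labels in order: BAAAAAABBBBBBA  (n_A = 7, n_B = 7)
Step 2: Count runs R = 4.
Step 3: Under H0 (random ordering), E[R] = 2*n_A*n_B/(n_A+n_B) + 1 = 2*7*7/14 + 1 = 8.0000.
        Var[R] = 2*n_A*n_B*(2*n_A*n_B - n_A - n_B) / ((n_A+n_B)^2 * (n_A+n_B-1)) = 8232/2548 = 3.2308.
        SD[R] = 1.7974.
Step 4: Continuity-corrected z = (R + 0.5 - E[R]) / SD[R] = (4 + 0.5 - 8.0000) / 1.7974 = -1.9472.
Step 5: Two-sided p-value via normal approximation = 2*(1 - Phi(|z|)) = 0.051508.
Step 6: alpha = 0.05. fail to reject H0.

R = 4, z = -1.9472, p = 0.051508, fail to reject H0.


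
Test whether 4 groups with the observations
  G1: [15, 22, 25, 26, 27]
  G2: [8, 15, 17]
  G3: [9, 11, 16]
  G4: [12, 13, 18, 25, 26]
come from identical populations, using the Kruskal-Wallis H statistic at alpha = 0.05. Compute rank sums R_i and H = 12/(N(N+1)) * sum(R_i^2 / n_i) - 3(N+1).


Step 1: Combine all N = 16 observations and assign midranks.
sorted (value, group, rank): (8,G2,1), (9,G3,2), (11,G3,3), (12,G4,4), (13,G4,5), (15,G1,6.5), (15,G2,6.5), (16,G3,8), (17,G2,9), (18,G4,10), (22,G1,11), (25,G1,12.5), (25,G4,12.5), (26,G1,14.5), (26,G4,14.5), (27,G1,16)
Step 2: Sum ranks within each group.
R_1 = 60.5 (n_1 = 5)
R_2 = 16.5 (n_2 = 3)
R_3 = 13 (n_3 = 3)
R_4 = 46 (n_4 = 5)
Step 3: H = 12/(N(N+1)) * sum(R_i^2/n_i) - 3(N+1)
     = 12/(16*17) * (60.5^2/5 + 16.5^2/3 + 13^2/3 + 46^2/5) - 3*17
     = 0.044118 * 1302.33 - 51
     = 6.455882.
Step 4: Ties present; correction factor C = 1 - 18/(16^3 - 16) = 0.995588. Corrected H = 6.455882 / 0.995588 = 6.484490.
Step 5: Under H0, H ~ chi^2(3); p-value = 0.090276.
Step 6: alpha = 0.05. fail to reject H0.

H = 6.4845, df = 3, p = 0.090276, fail to reject H0.


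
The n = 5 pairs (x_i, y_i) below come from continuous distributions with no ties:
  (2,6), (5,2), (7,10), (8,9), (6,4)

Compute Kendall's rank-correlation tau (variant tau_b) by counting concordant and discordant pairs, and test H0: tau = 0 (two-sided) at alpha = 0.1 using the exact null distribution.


Step 1: Enumerate the 10 unordered pairs (i,j) with i<j and classify each by sign(x_j-x_i) * sign(y_j-y_i).
  (1,2):dx=+3,dy=-4->D; (1,3):dx=+5,dy=+4->C; (1,4):dx=+6,dy=+3->C; (1,5):dx=+4,dy=-2->D
  (2,3):dx=+2,dy=+8->C; (2,4):dx=+3,dy=+7->C; (2,5):dx=+1,dy=+2->C; (3,4):dx=+1,dy=-1->D
  (3,5):dx=-1,dy=-6->C; (4,5):dx=-2,dy=-5->C
Step 2: C = 7, D = 3, total pairs = 10.
Step 3: tau = (C - D)/(n(n-1)/2) = (7 - 3)/10 = 0.400000.
Step 4: Exact two-sided p-value (enumerate n! = 120 permutations of y under H0): p = 0.483333.
Step 5: alpha = 0.1. fail to reject H0.

tau_b = 0.4000 (C=7, D=3), p = 0.483333, fail to reject H0.


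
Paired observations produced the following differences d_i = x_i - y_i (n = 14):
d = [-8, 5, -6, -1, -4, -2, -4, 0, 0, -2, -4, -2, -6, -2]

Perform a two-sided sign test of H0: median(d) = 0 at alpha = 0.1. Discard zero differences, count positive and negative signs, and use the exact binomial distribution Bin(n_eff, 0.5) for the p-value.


Step 1: Discard zero differences. Original n = 14; n_eff = number of nonzero differences = 12.
Nonzero differences (with sign): -8, +5, -6, -1, -4, -2, -4, -2, -4, -2, -6, -2
Step 2: Count signs: positive = 1, negative = 11.
Step 3: Under H0: P(positive) = 0.5, so the number of positives S ~ Bin(12, 0.5).
Step 4: Two-sided exact p-value = sum of Bin(12,0.5) probabilities at or below the observed probability = 0.006348.
Step 5: alpha = 0.1. reject H0.

n_eff = 12, pos = 1, neg = 11, p = 0.006348, reject H0.


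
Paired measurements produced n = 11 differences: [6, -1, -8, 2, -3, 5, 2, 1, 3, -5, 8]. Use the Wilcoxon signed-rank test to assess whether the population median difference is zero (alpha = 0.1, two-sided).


Step 1: Drop any zero differences (none here) and take |d_i|.
|d| = [6, 1, 8, 2, 3, 5, 2, 1, 3, 5, 8]
Step 2: Midrank |d_i| (ties get averaged ranks).
ranks: |6|->9, |1|->1.5, |8|->10.5, |2|->3.5, |3|->5.5, |5|->7.5, |2|->3.5, |1|->1.5, |3|->5.5, |5|->7.5, |8|->10.5
Step 3: Attach original signs; sum ranks with positive sign and with negative sign.
W+ = 9 + 3.5 + 7.5 + 3.5 + 1.5 + 5.5 + 10.5 = 41
W- = 1.5 + 10.5 + 5.5 + 7.5 = 25
(Check: W+ + W- = 66 should equal n(n+1)/2 = 66.)
Step 4: Test statistic W = min(W+, W-) = 25.
Step 5: Ties in |d|, so use the tie-corrected normal approximation.
        E[W] = n(n+1)/4 = 11*12/4 = 33.
        Tie groups: |d|=1 (t=2), |d|=2 (t=2), |d|=3 (t=2), |d|=5 (t=2), |d|=8 (t=2); sum(t^3 - t) = 30.
        Var[W] = n(n+1)(2n+1)/24 - sum(t^3-t)/48 = 3036/24 - 30/48 = 125.875.
        z = (W - E[W]) / sqrt(Var[W]) = (25 - 33) / 11.2194 = -0.7131.
        Two-sided p = 2*Phi(z) = 0.475815.
Step 6: alpha = 0.1. fail to reject H0.

W+ = 41, W- = 25, W = min = 25, p = 0.475815, fail to reject H0.


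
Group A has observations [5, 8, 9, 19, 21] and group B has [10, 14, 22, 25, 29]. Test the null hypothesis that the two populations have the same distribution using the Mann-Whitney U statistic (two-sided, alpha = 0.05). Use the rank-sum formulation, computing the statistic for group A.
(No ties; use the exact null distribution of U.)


Step 1: Combine and sort all 10 observations; assign midranks.
sorted (value, group): (5,X), (8,X), (9,X), (10,Y), (14,Y), (19,X), (21,X), (22,Y), (25,Y), (29,Y)
ranks: 5->1, 8->2, 9->3, 10->4, 14->5, 19->6, 21->7, 22->8, 25->9, 29->10
Step 2: Rank sum for X: R1 = 1 + 2 + 3 + 6 + 7 = 19.
Step 3: U_X = R1 - n1(n1+1)/2 = 19 - 5*6/2 = 19 - 15 = 4.
       U_Y = n1*n2 - U_X = 25 - 4 = 21.
Step 4: No ties, so the exact null distribution of U (based on enumerating the C(10,5) = 252 equally likely rank assignments) gives the two-sided p-value.
Step 5: p-value = 0.095238; compare to alpha = 0.05. fail to reject H0.

U_X = 4, p = 0.095238, fail to reject H0 at alpha = 0.05.


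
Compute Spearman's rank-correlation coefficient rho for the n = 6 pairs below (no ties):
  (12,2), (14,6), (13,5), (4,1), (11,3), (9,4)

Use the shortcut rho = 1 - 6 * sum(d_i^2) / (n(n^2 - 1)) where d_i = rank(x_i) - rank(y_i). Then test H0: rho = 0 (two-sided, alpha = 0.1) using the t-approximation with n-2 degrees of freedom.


Step 1: Rank x and y separately (midranks; no ties here).
rank(x): 12->4, 14->6, 13->5, 4->1, 11->3, 9->2
rank(y): 2->2, 6->6, 5->5, 1->1, 3->3, 4->4
Step 2: d_i = R_x(i) - R_y(i); compute d_i^2.
  (4-2)^2=4, (6-6)^2=0, (5-5)^2=0, (1-1)^2=0, (3-3)^2=0, (2-4)^2=4
sum(d^2) = 8.
Step 3: rho = 1 - 6*8 / (6*(6^2 - 1)) = 1 - 48/210 = 0.771429.
Step 4: Under H0, t = rho * sqrt((n-2)/(1-rho^2)) = 2.4247 ~ t(4).
Step 5: Two-sided p-value from the t-distribution with 4 df = 0.072397.
Step 6: alpha = 0.1. reject H0.

rho = 0.7714, p = 0.072397, reject H0 at alpha = 0.1.


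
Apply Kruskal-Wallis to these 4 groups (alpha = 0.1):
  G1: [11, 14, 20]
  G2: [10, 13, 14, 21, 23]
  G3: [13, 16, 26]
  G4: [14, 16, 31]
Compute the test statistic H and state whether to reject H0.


Step 1: Combine all N = 14 observations and assign midranks.
sorted (value, group, rank): (10,G2,1), (11,G1,2), (13,G2,3.5), (13,G3,3.5), (14,G1,6), (14,G2,6), (14,G4,6), (16,G3,8.5), (16,G4,8.5), (20,G1,10), (21,G2,11), (23,G2,12), (26,G3,13), (31,G4,14)
Step 2: Sum ranks within each group.
R_1 = 18 (n_1 = 3)
R_2 = 33.5 (n_2 = 5)
R_3 = 25 (n_3 = 3)
R_4 = 28.5 (n_4 = 3)
Step 3: H = 12/(N(N+1)) * sum(R_i^2/n_i) - 3(N+1)
     = 12/(14*15) * (18^2/3 + 33.5^2/5 + 25^2/3 + 28.5^2/3) - 3*15
     = 0.057143 * 811.533 - 45
     = 1.373333.
Step 4: Ties present; correction factor C = 1 - 36/(14^3 - 14) = 0.986813. Corrected H = 1.373333 / 0.986813 = 1.391685.
Step 5: Under H0, H ~ chi^2(3); p-value = 0.707485.
Step 6: alpha = 0.1. fail to reject H0.

H = 1.3917, df = 3, p = 0.707485, fail to reject H0.


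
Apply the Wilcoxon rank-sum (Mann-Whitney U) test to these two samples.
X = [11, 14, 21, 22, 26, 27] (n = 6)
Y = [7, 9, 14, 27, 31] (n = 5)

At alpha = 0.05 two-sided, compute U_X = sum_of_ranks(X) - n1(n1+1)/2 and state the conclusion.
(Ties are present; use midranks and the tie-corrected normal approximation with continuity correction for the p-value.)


Step 1: Combine and sort all 11 observations; assign midranks.
sorted (value, group): (7,Y), (9,Y), (11,X), (14,X), (14,Y), (21,X), (22,X), (26,X), (27,X), (27,Y), (31,Y)
ranks: 7->1, 9->2, 11->3, 14->4.5, 14->4.5, 21->6, 22->7, 26->8, 27->9.5, 27->9.5, 31->11
Step 2: Rank sum for X: R1 = 3 + 4.5 + 6 + 7 + 8 + 9.5 = 38.
Step 3: U_X = R1 - n1(n1+1)/2 = 38 - 6*7/2 = 38 - 21 = 17.
       U_Y = n1*n2 - U_X = 30 - 17 = 13.
Step 4: Ties are present, so use the tie-corrected normal approximation (with continuity correction) for the p-value.
Step 5: p-value = 0.783228; compare to alpha = 0.05. fail to reject H0.

U_X = 17, p = 0.783228, fail to reject H0 at alpha = 0.05.


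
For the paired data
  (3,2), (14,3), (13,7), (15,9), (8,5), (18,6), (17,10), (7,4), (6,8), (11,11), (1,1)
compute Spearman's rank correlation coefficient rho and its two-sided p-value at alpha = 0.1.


Step 1: Rank x and y separately (midranks; no ties here).
rank(x): 3->2, 14->8, 13->7, 15->9, 8->5, 18->11, 17->10, 7->4, 6->3, 11->6, 1->1
rank(y): 2->2, 3->3, 7->7, 9->9, 5->5, 6->6, 10->10, 4->4, 8->8, 11->11, 1->1
Step 2: d_i = R_x(i) - R_y(i); compute d_i^2.
  (2-2)^2=0, (8-3)^2=25, (7-7)^2=0, (9-9)^2=0, (5-5)^2=0, (11-6)^2=25, (10-10)^2=0, (4-4)^2=0, (3-8)^2=25, (6-11)^2=25, (1-1)^2=0
sum(d^2) = 100.
Step 3: rho = 1 - 6*100 / (11*(11^2 - 1)) = 1 - 600/1320 = 0.545455.
Step 4: Under H0, t = rho * sqrt((n-2)/(1-rho^2)) = 1.9524 ~ t(9).
Step 5: Two-sided p-value from the t-distribution with 9 df = 0.082651.
Step 6: alpha = 0.1. reject H0.

rho = 0.5455, p = 0.082651, reject H0 at alpha = 0.1.


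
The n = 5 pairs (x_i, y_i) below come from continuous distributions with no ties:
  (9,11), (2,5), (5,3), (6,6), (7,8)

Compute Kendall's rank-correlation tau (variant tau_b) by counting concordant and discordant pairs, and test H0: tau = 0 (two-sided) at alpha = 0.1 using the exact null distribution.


Step 1: Enumerate the 10 unordered pairs (i,j) with i<j and classify each by sign(x_j-x_i) * sign(y_j-y_i).
  (1,2):dx=-7,dy=-6->C; (1,3):dx=-4,dy=-8->C; (1,4):dx=-3,dy=-5->C; (1,5):dx=-2,dy=-3->C
  (2,3):dx=+3,dy=-2->D; (2,4):dx=+4,dy=+1->C; (2,5):dx=+5,dy=+3->C; (3,4):dx=+1,dy=+3->C
  (3,5):dx=+2,dy=+5->C; (4,5):dx=+1,dy=+2->C
Step 2: C = 9, D = 1, total pairs = 10.
Step 3: tau = (C - D)/(n(n-1)/2) = (9 - 1)/10 = 0.800000.
Step 4: Exact two-sided p-value (enumerate n! = 120 permutations of y under H0): p = 0.083333.
Step 5: alpha = 0.1. reject H0.

tau_b = 0.8000 (C=9, D=1), p = 0.083333, reject H0.


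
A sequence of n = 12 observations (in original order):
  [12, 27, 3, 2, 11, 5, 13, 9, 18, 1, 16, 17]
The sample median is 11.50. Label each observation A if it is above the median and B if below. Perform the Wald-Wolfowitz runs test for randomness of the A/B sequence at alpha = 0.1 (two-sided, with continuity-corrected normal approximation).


Step 1: Compute median = 11.50; label A = above, B = below.
Labels in order: AABBBBABABAA  (n_A = 6, n_B = 6)
Step 2: Count runs R = 7.
Step 3: Under H0 (random ordering), E[R] = 2*n_A*n_B/(n_A+n_B) + 1 = 2*6*6/12 + 1 = 7.0000.
        Var[R] = 2*n_A*n_B*(2*n_A*n_B - n_A - n_B) / ((n_A+n_B)^2 * (n_A+n_B-1)) = 4320/1584 = 2.7273.
        SD[R] = 1.6514.
Step 4: R = E[R], so z = 0 with no continuity correction.
Step 5: Two-sided p-value via normal approximation = 2*(1 - Phi(|z|)) = 1.000000.
Step 6: alpha = 0.1. fail to reject H0.

R = 7, z = 0.0000, p = 1.000000, fail to reject H0.


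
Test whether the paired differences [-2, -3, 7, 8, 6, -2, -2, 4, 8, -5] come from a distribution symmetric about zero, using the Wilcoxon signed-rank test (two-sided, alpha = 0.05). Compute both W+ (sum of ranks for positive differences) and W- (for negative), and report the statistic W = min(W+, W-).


Step 1: Drop any zero differences (none here) and take |d_i|.
|d| = [2, 3, 7, 8, 6, 2, 2, 4, 8, 5]
Step 2: Midrank |d_i| (ties get averaged ranks).
ranks: |2|->2, |3|->4, |7|->8, |8|->9.5, |6|->7, |2|->2, |2|->2, |4|->5, |8|->9.5, |5|->6
Step 3: Attach original signs; sum ranks with positive sign and with negative sign.
W+ = 8 + 9.5 + 7 + 5 + 9.5 = 39
W- = 2 + 4 + 2 + 2 + 6 = 16
(Check: W+ + W- = 55 should equal n(n+1)/2 = 55.)
Step 4: Test statistic W = min(W+, W-) = 16.
Step 5: Ties in |d|, so use the tie-corrected normal approximation.
        E[W] = n(n+1)/4 = 10*11/4 = 27.5.
        Tie groups: |d|=2 (t=3), |d|=8 (t=2); sum(t^3 - t) = 30.
        Var[W] = n(n+1)(2n+1)/24 - sum(t^3-t)/48 = 2310/24 - 30/48 = 95.625.
        z = (W - E[W]) / sqrt(Var[W]) = (16 - 27.5) / 9.7788 = -1.1760.
        Two-sided p = 2*Phi(z) = 0.239590.
Step 6: alpha = 0.05. fail to reject H0.

W+ = 39, W- = 16, W = min = 16, p = 0.239590, fail to reject H0.


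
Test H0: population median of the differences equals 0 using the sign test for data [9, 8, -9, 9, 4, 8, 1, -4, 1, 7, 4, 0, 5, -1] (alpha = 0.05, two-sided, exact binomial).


Step 1: Discard zero differences. Original n = 14; n_eff = number of nonzero differences = 13.
Nonzero differences (with sign): +9, +8, -9, +9, +4, +8, +1, -4, +1, +7, +4, +5, -1
Step 2: Count signs: positive = 10, negative = 3.
Step 3: Under H0: P(positive) = 0.5, so the number of positives S ~ Bin(13, 0.5).
Step 4: Two-sided exact p-value = sum of Bin(13,0.5) probabilities at or below the observed probability = 0.092285.
Step 5: alpha = 0.05. fail to reject H0.

n_eff = 13, pos = 10, neg = 3, p = 0.092285, fail to reject H0.


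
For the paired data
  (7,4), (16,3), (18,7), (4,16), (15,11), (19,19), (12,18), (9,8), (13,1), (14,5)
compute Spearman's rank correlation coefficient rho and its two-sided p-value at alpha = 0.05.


Step 1: Rank x and y separately (midranks; no ties here).
rank(x): 7->2, 16->8, 18->9, 4->1, 15->7, 19->10, 12->4, 9->3, 13->5, 14->6
rank(y): 4->3, 3->2, 7->5, 16->8, 11->7, 19->10, 18->9, 8->6, 1->1, 5->4
Step 2: d_i = R_x(i) - R_y(i); compute d_i^2.
  (2-3)^2=1, (8-2)^2=36, (9-5)^2=16, (1-8)^2=49, (7-7)^2=0, (10-10)^2=0, (4-9)^2=25, (3-6)^2=9, (5-1)^2=16, (6-4)^2=4
sum(d^2) = 156.
Step 3: rho = 1 - 6*156 / (10*(10^2 - 1)) = 1 - 936/990 = 0.054545.
Step 4: Under H0, t = rho * sqrt((n-2)/(1-rho^2)) = 0.1545 ~ t(8).
Step 5: Two-sided p-value from the t-distribution with 8 df = 0.881036.
Step 6: alpha = 0.05. fail to reject H0.

rho = 0.0545, p = 0.881036, fail to reject H0 at alpha = 0.05.


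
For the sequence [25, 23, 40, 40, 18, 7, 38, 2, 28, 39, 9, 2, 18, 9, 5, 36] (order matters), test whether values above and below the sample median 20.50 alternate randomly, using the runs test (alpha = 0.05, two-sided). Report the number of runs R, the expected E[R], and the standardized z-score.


Step 1: Compute median = 20.50; label A = above, B = below.
Labels in order: AAAABBABAABBBBBA  (n_A = 8, n_B = 8)
Step 2: Count runs R = 7.
Step 3: Under H0 (random ordering), E[R] = 2*n_A*n_B/(n_A+n_B) + 1 = 2*8*8/16 + 1 = 9.0000.
        Var[R] = 2*n_A*n_B*(2*n_A*n_B - n_A - n_B) / ((n_A+n_B)^2 * (n_A+n_B-1)) = 14336/3840 = 3.7333.
        SD[R] = 1.9322.
Step 4: Continuity-corrected z = (R + 0.5 - E[R]) / SD[R] = (7 + 0.5 - 9.0000) / 1.9322 = -0.7763.
Step 5: Two-sided p-value via normal approximation = 2*(1 - Phi(|z|)) = 0.437558.
Step 6: alpha = 0.05. fail to reject H0.

R = 7, z = -0.7763, p = 0.437558, fail to reject H0.


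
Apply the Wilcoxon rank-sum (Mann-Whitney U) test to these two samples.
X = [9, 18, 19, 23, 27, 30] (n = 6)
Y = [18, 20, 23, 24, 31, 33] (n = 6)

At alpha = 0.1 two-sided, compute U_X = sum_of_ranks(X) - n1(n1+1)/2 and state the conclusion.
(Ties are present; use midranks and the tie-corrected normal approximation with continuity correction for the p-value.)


Step 1: Combine and sort all 12 observations; assign midranks.
sorted (value, group): (9,X), (18,X), (18,Y), (19,X), (20,Y), (23,X), (23,Y), (24,Y), (27,X), (30,X), (31,Y), (33,Y)
ranks: 9->1, 18->2.5, 18->2.5, 19->4, 20->5, 23->6.5, 23->6.5, 24->8, 27->9, 30->10, 31->11, 33->12
Step 2: Rank sum for X: R1 = 1 + 2.5 + 4 + 6.5 + 9 + 10 = 33.
Step 3: U_X = R1 - n1(n1+1)/2 = 33 - 6*7/2 = 33 - 21 = 12.
       U_Y = n1*n2 - U_X = 36 - 12 = 24.
Step 4: Ties are present, so use the tie-corrected normal approximation (with continuity correction) for the p-value.
Step 5: p-value = 0.376804; compare to alpha = 0.1. fail to reject H0.

U_X = 12, p = 0.376804, fail to reject H0 at alpha = 0.1.


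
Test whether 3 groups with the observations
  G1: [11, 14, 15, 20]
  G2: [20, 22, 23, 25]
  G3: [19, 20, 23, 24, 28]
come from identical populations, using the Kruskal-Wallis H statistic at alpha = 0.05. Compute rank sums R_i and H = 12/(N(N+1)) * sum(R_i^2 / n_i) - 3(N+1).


Step 1: Combine all N = 13 observations and assign midranks.
sorted (value, group, rank): (11,G1,1), (14,G1,2), (15,G1,3), (19,G3,4), (20,G1,6), (20,G2,6), (20,G3,6), (22,G2,8), (23,G2,9.5), (23,G3,9.5), (24,G3,11), (25,G2,12), (28,G3,13)
Step 2: Sum ranks within each group.
R_1 = 12 (n_1 = 4)
R_2 = 35.5 (n_2 = 4)
R_3 = 43.5 (n_3 = 5)
Step 3: H = 12/(N(N+1)) * sum(R_i^2/n_i) - 3(N+1)
     = 12/(13*14) * (12^2/4 + 35.5^2/4 + 43.5^2/5) - 3*14
     = 0.065934 * 729.513 - 42
     = 6.099725.
Step 4: Ties present; correction factor C = 1 - 30/(13^3 - 13) = 0.986264. Corrected H = 6.099725 / 0.986264 = 6.184680.
Step 5: Under H0, H ~ chi^2(2); p-value = 0.045396.
Step 6: alpha = 0.05. reject H0.

H = 6.1847, df = 2, p = 0.045396, reject H0.


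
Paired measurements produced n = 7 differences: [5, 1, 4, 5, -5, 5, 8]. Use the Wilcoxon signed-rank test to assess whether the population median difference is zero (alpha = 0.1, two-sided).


Step 1: Drop any zero differences (none here) and take |d_i|.
|d| = [5, 1, 4, 5, 5, 5, 8]
Step 2: Midrank |d_i| (ties get averaged ranks).
ranks: |5|->4.5, |1|->1, |4|->2, |5|->4.5, |5|->4.5, |5|->4.5, |8|->7
Step 3: Attach original signs; sum ranks with positive sign and with negative sign.
W+ = 4.5 + 1 + 2 + 4.5 + 4.5 + 7 = 23.5
W- = 4.5 = 4.5
(Check: W+ + W- = 28 should equal n(n+1)/2 = 28.)
Step 4: Test statistic W = min(W+, W-) = 4.5.
Step 5: Ties in |d|, so use the tie-corrected normal approximation.
        E[W] = n(n+1)/4 = 7*8/4 = 14.
        Tie groups: |d|=5 (t=4); sum(t^3 - t) = 60.
        Var[W] = n(n+1)(2n+1)/24 - sum(t^3-t)/48 = 840/24 - 60/48 = 33.75.
        z = (W - E[W]) / sqrt(Var[W]) = (4.5 - 14) / 5.8095 = -1.6353.
        Two-sided p = 2*Phi(z) = 0.101995.
Step 6: alpha = 0.1. fail to reject H0.

W+ = 23.5, W- = 4.5, W = min = 4.5, p = 0.101995, fail to reject H0.


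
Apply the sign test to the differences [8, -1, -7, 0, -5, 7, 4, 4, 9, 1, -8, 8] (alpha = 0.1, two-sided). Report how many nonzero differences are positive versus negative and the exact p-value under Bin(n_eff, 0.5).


Step 1: Discard zero differences. Original n = 12; n_eff = number of nonzero differences = 11.
Nonzero differences (with sign): +8, -1, -7, -5, +7, +4, +4, +9, +1, -8, +8
Step 2: Count signs: positive = 7, negative = 4.
Step 3: Under H0: P(positive) = 0.5, so the number of positives S ~ Bin(11, 0.5).
Step 4: Two-sided exact p-value = sum of Bin(11,0.5) probabilities at or below the observed probability = 0.548828.
Step 5: alpha = 0.1. fail to reject H0.

n_eff = 11, pos = 7, neg = 4, p = 0.548828, fail to reject H0.


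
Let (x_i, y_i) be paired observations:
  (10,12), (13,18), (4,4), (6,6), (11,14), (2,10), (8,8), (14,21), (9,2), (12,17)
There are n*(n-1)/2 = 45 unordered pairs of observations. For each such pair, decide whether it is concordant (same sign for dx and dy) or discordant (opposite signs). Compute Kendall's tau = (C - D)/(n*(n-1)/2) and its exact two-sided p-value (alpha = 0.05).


Step 1: Enumerate the 45 unordered pairs (i,j) with i<j and classify each by sign(x_j-x_i) * sign(y_j-y_i).
  (1,2):dx=+3,dy=+6->C; (1,3):dx=-6,dy=-8->C; (1,4):dx=-4,dy=-6->C; (1,5):dx=+1,dy=+2->C
  (1,6):dx=-8,dy=-2->C; (1,7):dx=-2,dy=-4->C; (1,8):dx=+4,dy=+9->C; (1,9):dx=-1,dy=-10->C
  (1,10):dx=+2,dy=+5->C; (2,3):dx=-9,dy=-14->C; (2,4):dx=-7,dy=-12->C; (2,5):dx=-2,dy=-4->C
  (2,6):dx=-11,dy=-8->C; (2,7):dx=-5,dy=-10->C; (2,8):dx=+1,dy=+3->C; (2,9):dx=-4,dy=-16->C
  (2,10):dx=-1,dy=-1->C; (3,4):dx=+2,dy=+2->C; (3,5):dx=+7,dy=+10->C; (3,6):dx=-2,dy=+6->D
  (3,7):dx=+4,dy=+4->C; (3,8):dx=+10,dy=+17->C; (3,9):dx=+5,dy=-2->D; (3,10):dx=+8,dy=+13->C
  (4,5):dx=+5,dy=+8->C; (4,6):dx=-4,dy=+4->D; (4,7):dx=+2,dy=+2->C; (4,8):dx=+8,dy=+15->C
  (4,9):dx=+3,dy=-4->D; (4,10):dx=+6,dy=+11->C; (5,6):dx=-9,dy=-4->C; (5,7):dx=-3,dy=-6->C
  (5,8):dx=+3,dy=+7->C; (5,9):dx=-2,dy=-12->C; (5,10):dx=+1,dy=+3->C; (6,7):dx=+6,dy=-2->D
  (6,8):dx=+12,dy=+11->C; (6,9):dx=+7,dy=-8->D; (6,10):dx=+10,dy=+7->C; (7,8):dx=+6,dy=+13->C
  (7,9):dx=+1,dy=-6->D; (7,10):dx=+4,dy=+9->C; (8,9):dx=-5,dy=-19->C; (8,10):dx=-2,dy=-4->C
  (9,10):dx=+3,dy=+15->C
Step 2: C = 38, D = 7, total pairs = 45.
Step 3: tau = (C - D)/(n(n-1)/2) = (38 - 7)/45 = 0.688889.
Step 4: Exact two-sided p-value (enumerate n! = 3628800 permutations of y under H0): p = 0.004687.
Step 5: alpha = 0.05. reject H0.

tau_b = 0.6889 (C=38, D=7), p = 0.004687, reject H0.


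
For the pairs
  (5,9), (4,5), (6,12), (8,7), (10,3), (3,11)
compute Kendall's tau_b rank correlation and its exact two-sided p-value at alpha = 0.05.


Step 1: Enumerate the 15 unordered pairs (i,j) with i<j and classify each by sign(x_j-x_i) * sign(y_j-y_i).
  (1,2):dx=-1,dy=-4->C; (1,3):dx=+1,dy=+3->C; (1,4):dx=+3,dy=-2->D; (1,5):dx=+5,dy=-6->D
  (1,6):dx=-2,dy=+2->D; (2,3):dx=+2,dy=+7->C; (2,4):dx=+4,dy=+2->C; (2,5):dx=+6,dy=-2->D
  (2,6):dx=-1,dy=+6->D; (3,4):dx=+2,dy=-5->D; (3,5):dx=+4,dy=-9->D; (3,6):dx=-3,dy=-1->C
  (4,5):dx=+2,dy=-4->D; (4,6):dx=-5,dy=+4->D; (5,6):dx=-7,dy=+8->D
Step 2: C = 5, D = 10, total pairs = 15.
Step 3: tau = (C - D)/(n(n-1)/2) = (5 - 10)/15 = -0.333333.
Step 4: Exact two-sided p-value (enumerate n! = 720 permutations of y under H0): p = 0.469444.
Step 5: alpha = 0.05. fail to reject H0.

tau_b = -0.3333 (C=5, D=10), p = 0.469444, fail to reject H0.


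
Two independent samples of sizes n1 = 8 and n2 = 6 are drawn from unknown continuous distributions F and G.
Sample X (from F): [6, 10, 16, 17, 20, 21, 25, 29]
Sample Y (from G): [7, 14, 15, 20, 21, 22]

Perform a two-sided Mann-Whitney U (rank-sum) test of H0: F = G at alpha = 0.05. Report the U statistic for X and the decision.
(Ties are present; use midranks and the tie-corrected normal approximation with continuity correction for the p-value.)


Step 1: Combine and sort all 14 observations; assign midranks.
sorted (value, group): (6,X), (7,Y), (10,X), (14,Y), (15,Y), (16,X), (17,X), (20,X), (20,Y), (21,X), (21,Y), (22,Y), (25,X), (29,X)
ranks: 6->1, 7->2, 10->3, 14->4, 15->5, 16->6, 17->7, 20->8.5, 20->8.5, 21->10.5, 21->10.5, 22->12, 25->13, 29->14
Step 2: Rank sum for X: R1 = 1 + 3 + 6 + 7 + 8.5 + 10.5 + 13 + 14 = 63.
Step 3: U_X = R1 - n1(n1+1)/2 = 63 - 8*9/2 = 63 - 36 = 27.
       U_Y = n1*n2 - U_X = 48 - 27 = 21.
Step 4: Ties are present, so use the tie-corrected normal approximation (with continuity correction) for the p-value.
Step 5: p-value = 0.746347; compare to alpha = 0.05. fail to reject H0.

U_X = 27, p = 0.746347, fail to reject H0 at alpha = 0.05.


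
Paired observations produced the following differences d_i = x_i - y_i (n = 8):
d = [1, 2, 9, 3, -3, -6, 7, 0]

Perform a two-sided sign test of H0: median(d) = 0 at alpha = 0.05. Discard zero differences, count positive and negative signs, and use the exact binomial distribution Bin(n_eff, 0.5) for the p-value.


Step 1: Discard zero differences. Original n = 8; n_eff = number of nonzero differences = 7.
Nonzero differences (with sign): +1, +2, +9, +3, -3, -6, +7
Step 2: Count signs: positive = 5, negative = 2.
Step 3: Under H0: P(positive) = 0.5, so the number of positives S ~ Bin(7, 0.5).
Step 4: Two-sided exact p-value = sum of Bin(7,0.5) probabilities at or below the observed probability = 0.453125.
Step 5: alpha = 0.05. fail to reject H0.

n_eff = 7, pos = 5, neg = 2, p = 0.453125, fail to reject H0.


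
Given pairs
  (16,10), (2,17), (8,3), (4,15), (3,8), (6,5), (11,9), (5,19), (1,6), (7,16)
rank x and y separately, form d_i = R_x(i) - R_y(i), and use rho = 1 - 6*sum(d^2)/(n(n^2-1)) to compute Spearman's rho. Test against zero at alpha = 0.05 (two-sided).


Step 1: Rank x and y separately (midranks; no ties here).
rank(x): 16->10, 2->2, 8->8, 4->4, 3->3, 6->6, 11->9, 5->5, 1->1, 7->7
rank(y): 10->6, 17->9, 3->1, 15->7, 8->4, 5->2, 9->5, 19->10, 6->3, 16->8
Step 2: d_i = R_x(i) - R_y(i); compute d_i^2.
  (10-6)^2=16, (2-9)^2=49, (8-1)^2=49, (4-7)^2=9, (3-4)^2=1, (6-2)^2=16, (9-5)^2=16, (5-10)^2=25, (1-3)^2=4, (7-8)^2=1
sum(d^2) = 186.
Step 3: rho = 1 - 6*186 / (10*(10^2 - 1)) = 1 - 1116/990 = -0.127273.
Step 4: Under H0, t = rho * sqrt((n-2)/(1-rho^2)) = -0.3629 ~ t(8).
Step 5: Two-sided p-value from the t-distribution with 8 df = 0.726057.
Step 6: alpha = 0.05. fail to reject H0.

rho = -0.1273, p = 0.726057, fail to reject H0 at alpha = 0.05.


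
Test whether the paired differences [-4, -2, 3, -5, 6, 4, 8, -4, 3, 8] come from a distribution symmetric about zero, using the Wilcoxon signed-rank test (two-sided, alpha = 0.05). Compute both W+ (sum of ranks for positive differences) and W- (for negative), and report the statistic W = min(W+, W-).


Step 1: Drop any zero differences (none here) and take |d_i|.
|d| = [4, 2, 3, 5, 6, 4, 8, 4, 3, 8]
Step 2: Midrank |d_i| (ties get averaged ranks).
ranks: |4|->5, |2|->1, |3|->2.5, |5|->7, |6|->8, |4|->5, |8|->9.5, |4|->5, |3|->2.5, |8|->9.5
Step 3: Attach original signs; sum ranks with positive sign and with negative sign.
W+ = 2.5 + 8 + 5 + 9.5 + 2.5 + 9.5 = 37
W- = 5 + 1 + 7 + 5 = 18
(Check: W+ + W- = 55 should equal n(n+1)/2 = 55.)
Step 4: Test statistic W = min(W+, W-) = 18.
Step 5: Ties in |d|, so use the tie-corrected normal approximation.
        E[W] = n(n+1)/4 = 10*11/4 = 27.5.
        Tie groups: |d|=3 (t=2), |d|=4 (t=3), |d|=8 (t=2); sum(t^3 - t) = 36.
        Var[W] = n(n+1)(2n+1)/24 - sum(t^3-t)/48 = 2310/24 - 36/48 = 95.5.
        z = (W - E[W]) / sqrt(Var[W]) = (18 - 27.5) / 9.7724 = -0.9721.
        Two-sided p = 2*Phi(z) = 0.330989.
Step 6: alpha = 0.05. fail to reject H0.

W+ = 37, W- = 18, W = min = 18, p = 0.330989, fail to reject H0.


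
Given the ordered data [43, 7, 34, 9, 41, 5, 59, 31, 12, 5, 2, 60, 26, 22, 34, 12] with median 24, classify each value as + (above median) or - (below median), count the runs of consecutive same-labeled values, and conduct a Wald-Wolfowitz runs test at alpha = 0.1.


Step 1: Compute median = 24; label A = above, B = below.
Labels in order: ABABABAABBBAABAB  (n_A = 8, n_B = 8)
Step 2: Count runs R = 12.
Step 3: Under H0 (random ordering), E[R] = 2*n_A*n_B/(n_A+n_B) + 1 = 2*8*8/16 + 1 = 9.0000.
        Var[R] = 2*n_A*n_B*(2*n_A*n_B - n_A - n_B) / ((n_A+n_B)^2 * (n_A+n_B-1)) = 14336/3840 = 3.7333.
        SD[R] = 1.9322.
Step 4: Continuity-corrected z = (R - 0.5 - E[R]) / SD[R] = (12 - 0.5 - 9.0000) / 1.9322 = 1.2939.
Step 5: Two-sided p-value via normal approximation = 2*(1 - Phi(|z|)) = 0.195709.
Step 6: alpha = 0.1. fail to reject H0.

R = 12, z = 1.2939, p = 0.195709, fail to reject H0.


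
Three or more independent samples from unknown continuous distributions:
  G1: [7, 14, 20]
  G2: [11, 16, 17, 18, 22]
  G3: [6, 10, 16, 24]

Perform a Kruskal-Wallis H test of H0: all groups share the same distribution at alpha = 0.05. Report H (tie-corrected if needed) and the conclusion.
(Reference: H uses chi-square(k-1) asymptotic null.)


Step 1: Combine all N = 12 observations and assign midranks.
sorted (value, group, rank): (6,G3,1), (7,G1,2), (10,G3,3), (11,G2,4), (14,G1,5), (16,G2,6.5), (16,G3,6.5), (17,G2,8), (18,G2,9), (20,G1,10), (22,G2,11), (24,G3,12)
Step 2: Sum ranks within each group.
R_1 = 17 (n_1 = 3)
R_2 = 38.5 (n_2 = 5)
R_3 = 22.5 (n_3 = 4)
Step 3: H = 12/(N(N+1)) * sum(R_i^2/n_i) - 3(N+1)
     = 12/(12*13) * (17^2/3 + 38.5^2/5 + 22.5^2/4) - 3*13
     = 0.076923 * 519.346 - 39
     = 0.949679.
Step 4: Ties present; correction factor C = 1 - 6/(12^3 - 12) = 0.996503. Corrected H = 0.949679 / 0.996503 = 0.953012.
Step 5: Under H0, H ~ chi^2(2); p-value = 0.620949.
Step 6: alpha = 0.05. fail to reject H0.

H = 0.9530, df = 2, p = 0.620949, fail to reject H0.


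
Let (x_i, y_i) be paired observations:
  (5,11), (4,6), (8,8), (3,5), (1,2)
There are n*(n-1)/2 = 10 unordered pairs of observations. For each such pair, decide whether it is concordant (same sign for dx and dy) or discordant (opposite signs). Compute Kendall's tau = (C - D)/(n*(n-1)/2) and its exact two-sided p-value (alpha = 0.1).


Step 1: Enumerate the 10 unordered pairs (i,j) with i<j and classify each by sign(x_j-x_i) * sign(y_j-y_i).
  (1,2):dx=-1,dy=-5->C; (1,3):dx=+3,dy=-3->D; (1,4):dx=-2,dy=-6->C; (1,5):dx=-4,dy=-9->C
  (2,3):dx=+4,dy=+2->C; (2,4):dx=-1,dy=-1->C; (2,5):dx=-3,dy=-4->C; (3,4):dx=-5,dy=-3->C
  (3,5):dx=-7,dy=-6->C; (4,5):dx=-2,dy=-3->C
Step 2: C = 9, D = 1, total pairs = 10.
Step 3: tau = (C - D)/(n(n-1)/2) = (9 - 1)/10 = 0.800000.
Step 4: Exact two-sided p-value (enumerate n! = 120 permutations of y under H0): p = 0.083333.
Step 5: alpha = 0.1. reject H0.

tau_b = 0.8000 (C=9, D=1), p = 0.083333, reject H0.


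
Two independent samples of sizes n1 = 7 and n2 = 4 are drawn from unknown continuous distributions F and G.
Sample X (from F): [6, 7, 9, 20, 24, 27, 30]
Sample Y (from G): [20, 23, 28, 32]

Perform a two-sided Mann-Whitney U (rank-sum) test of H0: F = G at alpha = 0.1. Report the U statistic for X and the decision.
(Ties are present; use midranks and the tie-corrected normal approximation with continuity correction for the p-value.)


Step 1: Combine and sort all 11 observations; assign midranks.
sorted (value, group): (6,X), (7,X), (9,X), (20,X), (20,Y), (23,Y), (24,X), (27,X), (28,Y), (30,X), (32,Y)
ranks: 6->1, 7->2, 9->3, 20->4.5, 20->4.5, 23->6, 24->7, 27->8, 28->9, 30->10, 32->11
Step 2: Rank sum for X: R1 = 1 + 2 + 3 + 4.5 + 7 + 8 + 10 = 35.5.
Step 3: U_X = R1 - n1(n1+1)/2 = 35.5 - 7*8/2 = 35.5 - 28 = 7.5.
       U_Y = n1*n2 - U_X = 28 - 7.5 = 20.5.
Step 4: Ties are present, so use the tie-corrected normal approximation (with continuity correction) for the p-value.
Step 5: p-value = 0.255756; compare to alpha = 0.1. fail to reject H0.

U_X = 7.5, p = 0.255756, fail to reject H0 at alpha = 0.1.


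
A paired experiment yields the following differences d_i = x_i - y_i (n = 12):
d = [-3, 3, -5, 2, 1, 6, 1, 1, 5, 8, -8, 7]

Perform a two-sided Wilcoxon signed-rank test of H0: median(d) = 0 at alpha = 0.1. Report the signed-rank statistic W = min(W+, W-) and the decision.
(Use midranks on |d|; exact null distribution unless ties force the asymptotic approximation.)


Step 1: Drop any zero differences (none here) and take |d_i|.
|d| = [3, 3, 5, 2, 1, 6, 1, 1, 5, 8, 8, 7]
Step 2: Midrank |d_i| (ties get averaged ranks).
ranks: |3|->5.5, |3|->5.5, |5|->7.5, |2|->4, |1|->2, |6|->9, |1|->2, |1|->2, |5|->7.5, |8|->11.5, |8|->11.5, |7|->10
Step 3: Attach original signs; sum ranks with positive sign and with negative sign.
W+ = 5.5 + 4 + 2 + 9 + 2 + 2 + 7.5 + 11.5 + 10 = 53.5
W- = 5.5 + 7.5 + 11.5 = 24.5
(Check: W+ + W- = 78 should equal n(n+1)/2 = 78.)
Step 4: Test statistic W = min(W+, W-) = 24.5.
Step 5: Ties in |d|, so use the tie-corrected normal approximation.
        E[W] = n(n+1)/4 = 12*13/4 = 39.
        Tie groups: |d|=1 (t=3), |d|=3 (t=2), |d|=5 (t=2), |d|=8 (t=2); sum(t^3 - t) = 42.
        Var[W] = n(n+1)(2n+1)/24 - sum(t^3-t)/48 = 3900/24 - 42/48 = 161.625.
        z = (W - E[W]) / sqrt(Var[W]) = (24.5 - 39) / 12.7132 = -1.1405.
        Two-sided p = 2*Phi(z) = 0.254058.
Step 6: alpha = 0.1. fail to reject H0.

W+ = 53.5, W- = 24.5, W = min = 24.5, p = 0.254058, fail to reject H0.


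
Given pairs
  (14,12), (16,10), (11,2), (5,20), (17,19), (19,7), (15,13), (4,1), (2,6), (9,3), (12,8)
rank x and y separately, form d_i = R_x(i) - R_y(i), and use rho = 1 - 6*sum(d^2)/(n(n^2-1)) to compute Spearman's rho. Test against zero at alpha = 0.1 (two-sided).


Step 1: Rank x and y separately (midranks; no ties here).
rank(x): 14->7, 16->9, 11->5, 5->3, 17->10, 19->11, 15->8, 4->2, 2->1, 9->4, 12->6
rank(y): 12->8, 10->7, 2->2, 20->11, 19->10, 7->5, 13->9, 1->1, 6->4, 3->3, 8->6
Step 2: d_i = R_x(i) - R_y(i); compute d_i^2.
  (7-8)^2=1, (9-7)^2=4, (5-2)^2=9, (3-11)^2=64, (10-10)^2=0, (11-5)^2=36, (8-9)^2=1, (2-1)^2=1, (1-4)^2=9, (4-3)^2=1, (6-6)^2=0
sum(d^2) = 126.
Step 3: rho = 1 - 6*126 / (11*(11^2 - 1)) = 1 - 756/1320 = 0.427273.
Step 4: Under H0, t = rho * sqrt((n-2)/(1-rho^2)) = 1.4177 ~ t(9).
Step 5: Two-sided p-value from the t-distribution with 9 df = 0.189944.
Step 6: alpha = 0.1. fail to reject H0.

rho = 0.4273, p = 0.189944, fail to reject H0 at alpha = 0.1.


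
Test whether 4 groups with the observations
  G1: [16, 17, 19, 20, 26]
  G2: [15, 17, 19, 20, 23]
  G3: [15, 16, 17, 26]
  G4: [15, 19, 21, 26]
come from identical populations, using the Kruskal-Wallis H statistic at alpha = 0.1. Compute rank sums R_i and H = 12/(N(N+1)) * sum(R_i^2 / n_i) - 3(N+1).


Step 1: Combine all N = 18 observations and assign midranks.
sorted (value, group, rank): (15,G2,2), (15,G3,2), (15,G4,2), (16,G1,4.5), (16,G3,4.5), (17,G1,7), (17,G2,7), (17,G3,7), (19,G1,10), (19,G2,10), (19,G4,10), (20,G1,12.5), (20,G2,12.5), (21,G4,14), (23,G2,15), (26,G1,17), (26,G3,17), (26,G4,17)
Step 2: Sum ranks within each group.
R_1 = 51 (n_1 = 5)
R_2 = 46.5 (n_2 = 5)
R_3 = 30.5 (n_3 = 4)
R_4 = 43 (n_4 = 4)
Step 3: H = 12/(N(N+1)) * sum(R_i^2/n_i) - 3(N+1)
     = 12/(18*19) * (51^2/5 + 46.5^2/5 + 30.5^2/4 + 43^2/4) - 3*19
     = 0.035088 * 1647.46 - 57
     = 0.805702.
Step 4: Ties present; correction factor C = 1 - 108/(18^3 - 18) = 0.981424. Corrected H = 0.805702 / 0.981424 = 0.820952.
Step 5: Under H0, H ~ chi^2(3); p-value = 0.844449.
Step 6: alpha = 0.1. fail to reject H0.

H = 0.8210, df = 3, p = 0.844449, fail to reject H0.


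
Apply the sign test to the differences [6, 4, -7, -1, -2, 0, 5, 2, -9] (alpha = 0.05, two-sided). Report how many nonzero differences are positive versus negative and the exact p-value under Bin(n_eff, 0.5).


Step 1: Discard zero differences. Original n = 9; n_eff = number of nonzero differences = 8.
Nonzero differences (with sign): +6, +4, -7, -1, -2, +5, +2, -9
Step 2: Count signs: positive = 4, negative = 4.
Step 3: Under H0: P(positive) = 0.5, so the number of positives S ~ Bin(8, 0.5).
Step 4: Two-sided exact p-value = sum of Bin(8,0.5) probabilities at or below the observed probability = 1.000000.
Step 5: alpha = 0.05. fail to reject H0.

n_eff = 8, pos = 4, neg = 4, p = 1.000000, fail to reject H0.


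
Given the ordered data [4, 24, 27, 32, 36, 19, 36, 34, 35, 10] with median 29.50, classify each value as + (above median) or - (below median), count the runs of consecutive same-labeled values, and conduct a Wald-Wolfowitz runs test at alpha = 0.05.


Step 1: Compute median = 29.50; label A = above, B = below.
Labels in order: BBBAABAAAB  (n_A = 5, n_B = 5)
Step 2: Count runs R = 5.
Step 3: Under H0 (random ordering), E[R] = 2*n_A*n_B/(n_A+n_B) + 1 = 2*5*5/10 + 1 = 6.0000.
        Var[R] = 2*n_A*n_B*(2*n_A*n_B - n_A - n_B) / ((n_A+n_B)^2 * (n_A+n_B-1)) = 2000/900 = 2.2222.
        SD[R] = 1.4907.
Step 4: Continuity-corrected z = (R + 0.5 - E[R]) / SD[R] = (5 + 0.5 - 6.0000) / 1.4907 = -0.3354.
Step 5: Two-sided p-value via normal approximation = 2*(1 - Phi(|z|)) = 0.737316.
Step 6: alpha = 0.05. fail to reject H0.

R = 5, z = -0.3354, p = 0.737316, fail to reject H0.


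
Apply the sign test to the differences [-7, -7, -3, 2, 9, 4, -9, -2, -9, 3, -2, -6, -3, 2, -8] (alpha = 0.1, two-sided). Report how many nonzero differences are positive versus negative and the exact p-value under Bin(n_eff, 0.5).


Step 1: Discard zero differences. Original n = 15; n_eff = number of nonzero differences = 15.
Nonzero differences (with sign): -7, -7, -3, +2, +9, +4, -9, -2, -9, +3, -2, -6, -3, +2, -8
Step 2: Count signs: positive = 5, negative = 10.
Step 3: Under H0: P(positive) = 0.5, so the number of positives S ~ Bin(15, 0.5).
Step 4: Two-sided exact p-value = sum of Bin(15,0.5) probabilities at or below the observed probability = 0.301758.
Step 5: alpha = 0.1. fail to reject H0.

n_eff = 15, pos = 5, neg = 10, p = 0.301758, fail to reject H0.


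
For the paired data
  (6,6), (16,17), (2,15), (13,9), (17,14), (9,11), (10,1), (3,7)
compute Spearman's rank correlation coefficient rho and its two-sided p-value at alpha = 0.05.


Step 1: Rank x and y separately (midranks; no ties here).
rank(x): 6->3, 16->7, 2->1, 13->6, 17->8, 9->4, 10->5, 3->2
rank(y): 6->2, 17->8, 15->7, 9->4, 14->6, 11->5, 1->1, 7->3
Step 2: d_i = R_x(i) - R_y(i); compute d_i^2.
  (3-2)^2=1, (7-8)^2=1, (1-7)^2=36, (6-4)^2=4, (8-6)^2=4, (4-5)^2=1, (5-1)^2=16, (2-3)^2=1
sum(d^2) = 64.
Step 3: rho = 1 - 6*64 / (8*(8^2 - 1)) = 1 - 384/504 = 0.238095.
Step 4: Under H0, t = rho * sqrt((n-2)/(1-rho^2)) = 0.6005 ~ t(6).
Step 5: Two-sided p-value from the t-distribution with 6 df = 0.570156.
Step 6: alpha = 0.05. fail to reject H0.

rho = 0.2381, p = 0.570156, fail to reject H0 at alpha = 0.05.


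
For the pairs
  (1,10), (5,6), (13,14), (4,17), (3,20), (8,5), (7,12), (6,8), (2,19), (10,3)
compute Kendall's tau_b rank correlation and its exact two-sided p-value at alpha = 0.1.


Step 1: Enumerate the 45 unordered pairs (i,j) with i<j and classify each by sign(x_j-x_i) * sign(y_j-y_i).
  (1,2):dx=+4,dy=-4->D; (1,3):dx=+12,dy=+4->C; (1,4):dx=+3,dy=+7->C; (1,5):dx=+2,dy=+10->C
  (1,6):dx=+7,dy=-5->D; (1,7):dx=+6,dy=+2->C; (1,8):dx=+5,dy=-2->D; (1,9):dx=+1,dy=+9->C
  (1,10):dx=+9,dy=-7->D; (2,3):dx=+8,dy=+8->C; (2,4):dx=-1,dy=+11->D; (2,5):dx=-2,dy=+14->D
  (2,6):dx=+3,dy=-1->D; (2,7):dx=+2,dy=+6->C; (2,8):dx=+1,dy=+2->C; (2,9):dx=-3,dy=+13->D
  (2,10):dx=+5,dy=-3->D; (3,4):dx=-9,dy=+3->D; (3,5):dx=-10,dy=+6->D; (3,6):dx=-5,dy=-9->C
  (3,7):dx=-6,dy=-2->C; (3,8):dx=-7,dy=-6->C; (3,9):dx=-11,dy=+5->D; (3,10):dx=-3,dy=-11->C
  (4,5):dx=-1,dy=+3->D; (4,6):dx=+4,dy=-12->D; (4,7):dx=+3,dy=-5->D; (4,8):dx=+2,dy=-9->D
  (4,9):dx=-2,dy=+2->D; (4,10):dx=+6,dy=-14->D; (5,6):dx=+5,dy=-15->D; (5,7):dx=+4,dy=-8->D
  (5,8):dx=+3,dy=-12->D; (5,9):dx=-1,dy=-1->C; (5,10):dx=+7,dy=-17->D; (6,7):dx=-1,dy=+7->D
  (6,8):dx=-2,dy=+3->D; (6,9):dx=-6,dy=+14->D; (6,10):dx=+2,dy=-2->D; (7,8):dx=-1,dy=-4->C
  (7,9):dx=-5,dy=+7->D; (7,10):dx=+3,dy=-9->D; (8,9):dx=-4,dy=+11->D; (8,10):dx=+4,dy=-5->D
  (9,10):dx=+8,dy=-16->D
Step 2: C = 14, D = 31, total pairs = 45.
Step 3: tau = (C - D)/(n(n-1)/2) = (14 - 31)/45 = -0.377778.
Step 4: Exact two-sided p-value (enumerate n! = 3628800 permutations of y under H0): p = 0.155742.
Step 5: alpha = 0.1. fail to reject H0.

tau_b = -0.3778 (C=14, D=31), p = 0.155742, fail to reject H0.


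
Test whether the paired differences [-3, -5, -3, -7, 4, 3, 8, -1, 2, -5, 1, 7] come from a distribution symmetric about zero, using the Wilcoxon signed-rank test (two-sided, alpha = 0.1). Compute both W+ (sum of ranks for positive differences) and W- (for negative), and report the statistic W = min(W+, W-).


Step 1: Drop any zero differences (none here) and take |d_i|.
|d| = [3, 5, 3, 7, 4, 3, 8, 1, 2, 5, 1, 7]
Step 2: Midrank |d_i| (ties get averaged ranks).
ranks: |3|->5, |5|->8.5, |3|->5, |7|->10.5, |4|->7, |3|->5, |8|->12, |1|->1.5, |2|->3, |5|->8.5, |1|->1.5, |7|->10.5
Step 3: Attach original signs; sum ranks with positive sign and with negative sign.
W+ = 7 + 5 + 12 + 3 + 1.5 + 10.5 = 39
W- = 5 + 8.5 + 5 + 10.5 + 1.5 + 8.5 = 39
(Check: W+ + W- = 78 should equal n(n+1)/2 = 78.)
Step 4: Test statistic W = min(W+, W-) = 39.
Step 5: Ties in |d|, so use the tie-corrected normal approximation.
        E[W] = n(n+1)/4 = 12*13/4 = 39.
        Tie groups: |d|=1 (t=2), |d|=3 (t=3), |d|=5 (t=2), |d|=7 (t=2); sum(t^3 - t) = 42.
        Var[W] = n(n+1)(2n+1)/24 - sum(t^3-t)/48 = 3900/24 - 42/48 = 161.625.
        z = (W - E[W]) / sqrt(Var[W]) = (39 - 39) / 12.7132 = 0.0000.
        Two-sided p = 2*Phi(z) = 1.000000.
Step 6: alpha = 0.1. fail to reject H0.

W+ = 39, W- = 39, W = min = 39, p = 1.000000, fail to reject H0.


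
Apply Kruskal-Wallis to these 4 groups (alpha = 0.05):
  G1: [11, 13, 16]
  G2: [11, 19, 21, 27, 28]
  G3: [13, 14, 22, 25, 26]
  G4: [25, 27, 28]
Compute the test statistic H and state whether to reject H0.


Step 1: Combine all N = 16 observations and assign midranks.
sorted (value, group, rank): (11,G1,1.5), (11,G2,1.5), (13,G1,3.5), (13,G3,3.5), (14,G3,5), (16,G1,6), (19,G2,7), (21,G2,8), (22,G3,9), (25,G3,10.5), (25,G4,10.5), (26,G3,12), (27,G2,13.5), (27,G4,13.5), (28,G2,15.5), (28,G4,15.5)
Step 2: Sum ranks within each group.
R_1 = 11 (n_1 = 3)
R_2 = 45.5 (n_2 = 5)
R_3 = 40 (n_3 = 5)
R_4 = 39.5 (n_4 = 3)
Step 3: H = 12/(N(N+1)) * sum(R_i^2/n_i) - 3(N+1)
     = 12/(16*17) * (11^2/3 + 45.5^2/5 + 40^2/5 + 39.5^2/3) - 3*17
     = 0.044118 * 1294.47 - 51
     = 6.108824.
Step 4: Ties present; correction factor C = 1 - 30/(16^3 - 16) = 0.992647. Corrected H = 6.108824 / 0.992647 = 6.154074.
Step 5: Under H0, H ~ chi^2(3); p-value = 0.104350.
Step 6: alpha = 0.05. fail to reject H0.

H = 6.1541, df = 3, p = 0.104350, fail to reject H0.
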